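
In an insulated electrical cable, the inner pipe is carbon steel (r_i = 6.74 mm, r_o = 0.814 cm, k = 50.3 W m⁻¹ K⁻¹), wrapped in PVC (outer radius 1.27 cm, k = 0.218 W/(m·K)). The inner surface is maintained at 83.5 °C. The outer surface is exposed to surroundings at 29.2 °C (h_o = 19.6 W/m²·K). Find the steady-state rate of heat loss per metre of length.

Resistance network (inner→outer):
  R'_carbon steel = ln(0.00814/0.00674)/(2πk) = 0.1887/(2π·50.3) = 5.972×10^-4 m·K/W
  R'_PVC = ln(0.0127/0.00814)/(2πk) = 0.4448/(2π·0.218) = 0.3247 m·K/W
  R'_conv,out = 1/(2πr h) = 1/(2π·0.0127·19.6) = 0.6394 m·K/W
ΣR = 5.972×10^-4 + 0.3247 + 0.6394 = 0.9647 m·K/W
Q' = ΔT/ΣR = (83.5 °C − 29.2 °C)/0.9647 = 56.3 W/m

Q' = 56.3 W/m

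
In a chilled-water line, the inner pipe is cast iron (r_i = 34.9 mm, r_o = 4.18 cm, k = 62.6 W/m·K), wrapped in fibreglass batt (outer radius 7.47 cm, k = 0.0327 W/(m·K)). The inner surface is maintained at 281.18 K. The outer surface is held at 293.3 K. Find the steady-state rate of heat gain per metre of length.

Q' = 4.29 W/m

Series thermal resistances, inner to outer:
  R'_cast iron = ln(0.0418/0.0349)/(2πk) = 0.1804/(2π·62.6) = 4.587×10^-4 m·K/W
  R'_fibreglass batt = ln(0.0747/0.0418)/(2πk) = 0.5806/(2π·0.0327) = 2.826 m·K/W
ΣR = 4.587×10^-4 + 2.826 = 2.826 m·K/W
Q' = ΔT/ΣR = (281.18 K − 293.3 K)/2.826 = -4.29 W/m
(Negative Q' ⇒ heat flows inward; heat gain = 4.29 W/m.)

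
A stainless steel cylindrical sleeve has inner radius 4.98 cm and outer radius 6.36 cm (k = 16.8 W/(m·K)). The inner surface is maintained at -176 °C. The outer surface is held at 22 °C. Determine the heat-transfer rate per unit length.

Q' = 2πk·ΔT/ln(r₂/r₁) = 2π × 16.8 × 198 / ln(0.0636/0.0498) = 85400 W/m

Q' = 85.4 kW/m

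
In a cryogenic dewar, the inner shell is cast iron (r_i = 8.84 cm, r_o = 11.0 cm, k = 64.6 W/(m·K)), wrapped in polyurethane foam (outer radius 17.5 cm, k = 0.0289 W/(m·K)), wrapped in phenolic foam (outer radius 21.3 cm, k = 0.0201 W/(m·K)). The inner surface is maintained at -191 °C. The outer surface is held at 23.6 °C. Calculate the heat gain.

Series thermal resistances, inner to outer:
  R_cast iron = (1/0.0884 − 1/0.110)/(4πk) = 2.221/(4π·64.6) = 0.002736 K/W
  R_polyurethane foam = (1/0.110 − 1/0.175)/(4πk) = 3.377/(4π·0.0289) = 9.298 K/W
  R_phenolic foam = (1/0.175 − 1/0.213)/(4πk) = 1.019/(4π·0.0201) = 4.036 K/W
ΣR = 0.002736 + 9.298 + 4.036 = 13.34 K/W
Q = ΔT/ΣR = (-191 °C − 23.6 °C)/13.34 = -16.1 W
(Negative Q ⇒ heat flows inward; heat gain = 16.1 W.)

Q = 16.1 W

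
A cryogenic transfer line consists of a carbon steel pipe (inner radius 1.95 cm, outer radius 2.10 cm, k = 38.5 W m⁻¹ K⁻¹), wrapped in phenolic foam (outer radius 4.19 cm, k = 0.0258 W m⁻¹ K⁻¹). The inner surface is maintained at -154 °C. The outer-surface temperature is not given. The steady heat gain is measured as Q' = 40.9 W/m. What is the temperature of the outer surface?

Series resistances:
  R'_carbon steel = ln(0.0210/0.0195)/(2πk) = 0.07411/(2π·38.5) = 3.064×10^-4 m·K/W
  R'_phenolic foam = ln(0.0419/0.0210)/(2πk) = 0.6908/(2π·0.0258) = 4.261 m·K/W
ΣR = 4.261 m·K/W
ΔT = Q'·ΣR = 40.9 × 4.261 = 174.3 K
Heat flows inward, so T_out = T_in + ΔT = -154 + 174.3 = 20.3 °C

T_out = 20.3 °C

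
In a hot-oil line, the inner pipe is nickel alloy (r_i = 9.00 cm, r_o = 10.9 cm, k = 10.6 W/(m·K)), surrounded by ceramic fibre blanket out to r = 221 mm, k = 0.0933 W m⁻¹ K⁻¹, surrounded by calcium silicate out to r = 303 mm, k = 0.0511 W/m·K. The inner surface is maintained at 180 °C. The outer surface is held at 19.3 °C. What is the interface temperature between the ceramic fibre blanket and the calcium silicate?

Series thermal resistances, inner to outer:
  R'_nickel alloy = ln(0.109/0.0900)/(2πk) = 0.1915/(2π·10.6) = 0.002876 m·K/W
  R'_ceramic fibre blanket = ln(0.221/0.109)/(2πk) = 0.7068/(2π·0.0933) = 1.206 m·K/W
  R'_calcium silicate = ln(0.303/0.221)/(2πk) = 0.3156/(2π·0.0511) = 0.9829 m·K/W
ΣR = 0.002876 + 1.206 + 0.9829 = 2.192 m·K/W
Q' = ΔT/ΣR = (180 °C − 19.3 °C)/2.192 = 73.31 W/m
From the inner boundary to the ceramic fibre blanket/calcium silicate interface, ΣR_partial = 1.209 m·K/W.
T_interface = T_in − Q'·ΣR_partial = 180 °C − (73.31)(1.209) = 91.4 °C

T = 91.4 °C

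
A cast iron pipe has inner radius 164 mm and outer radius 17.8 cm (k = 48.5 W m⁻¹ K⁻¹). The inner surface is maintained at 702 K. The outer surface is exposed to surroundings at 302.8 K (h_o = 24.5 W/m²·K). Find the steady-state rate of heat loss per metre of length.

Resistance network (inner→outer):
  R'_cast iron = ln(0.178/0.164)/(2πk) = 0.08192/(2π·48.5) = 2.688×10^-4 m·K/W
  R'_conv,out = 1/(2πr h) = 1/(2π·0.178·24.5) = 0.03650 m·K/W
ΣR = 2.688×10^-4 + 0.03650 = 0.03677 m·K/W
Q' = ΔT/ΣR = (702 K − 302.8 K)/0.03677 = 10900 W/m

Q' = 10900 W/m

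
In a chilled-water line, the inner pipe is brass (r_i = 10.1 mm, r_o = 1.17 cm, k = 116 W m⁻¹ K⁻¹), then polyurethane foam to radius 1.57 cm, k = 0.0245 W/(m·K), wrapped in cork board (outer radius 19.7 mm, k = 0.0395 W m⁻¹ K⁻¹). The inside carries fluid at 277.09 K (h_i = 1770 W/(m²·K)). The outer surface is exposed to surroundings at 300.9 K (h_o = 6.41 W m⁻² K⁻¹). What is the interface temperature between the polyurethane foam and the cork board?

T = 288.3 K

Series thermal resistances, inner to outer:
  R'_conv,in = 1/(2πr h) = 1/(2π·0.0101·1770) = 0.008903 m·K/W
  R'_brass = ln(0.0117/0.0101)/(2πk) = 0.1471/(2π·116) = 2.018×10^-4 m·K/W
  R'_polyurethane foam = ln(0.0157/0.0117)/(2πk) = 0.2941/(2π·0.0245) = 1.910 m·K/W
  R'_cork board = ln(0.0197/0.0157)/(2πk) = 0.2270/(2π·0.0395) = 0.9145 m·K/W
  R'_conv,out = 1/(2πr h) = 1/(2π·0.0197·6.41) = 1.260 m·K/W
ΣR = 0.008903 + 2.018×10^-4 + 1.910 + 0.9145 + 1.260 = 4.094 m·K/W
Q' = ΔT/ΣR = (277.09 K − 300.9 K)/4.094 = -5.816 W/m
From the inner boundary to the polyurethane foam/cork board interface, ΣR_partial = 1.919 m·K/W.
T_interface = T_in − Q'·ΣR_partial = 277.09 K − (-5.816)(1.919) = 288.3 K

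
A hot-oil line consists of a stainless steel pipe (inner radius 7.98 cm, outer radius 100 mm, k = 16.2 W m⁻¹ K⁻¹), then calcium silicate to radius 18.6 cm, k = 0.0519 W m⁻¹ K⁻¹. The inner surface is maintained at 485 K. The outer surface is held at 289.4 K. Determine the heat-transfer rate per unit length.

Q' = 103 W/m

Treat each layer as a resistance in series:
  R'_stainless steel = ln(0.100/0.0798)/(2πk) = 0.2256/(2π·16.2) = 0.002217 m·K/W
  R'_calcium silicate = ln(0.186/0.100)/(2πk) = 0.6206/(2π·0.0519) = 1.903 m·K/W
ΣR = 0.002217 + 1.903 = 1.905 m·K/W
Q' = ΔT/ΣR = (485 K − 289.4 K)/1.905 = 103 W/m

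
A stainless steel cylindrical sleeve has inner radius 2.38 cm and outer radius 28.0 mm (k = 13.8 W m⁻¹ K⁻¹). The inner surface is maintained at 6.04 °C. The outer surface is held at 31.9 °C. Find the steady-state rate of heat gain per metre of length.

Q' = 2πk·ΔT/ln(r₂/r₁) = 2π × 13.8 × 25.86 / ln(0.0280/0.0238) = 13800 W/m

Q' = 13800 W/m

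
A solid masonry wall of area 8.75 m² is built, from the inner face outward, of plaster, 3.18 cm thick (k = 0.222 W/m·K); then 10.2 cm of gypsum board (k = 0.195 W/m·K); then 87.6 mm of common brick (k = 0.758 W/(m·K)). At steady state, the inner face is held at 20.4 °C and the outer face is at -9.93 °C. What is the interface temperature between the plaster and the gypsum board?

T = 14.8 °C

Resistance network (inner→outer):
  R_plaster = L/(kA) = 0.0318/(0.222·8.75) = 0.01637 K/W
  R_gypsum board = L/(kA) = 0.102/(0.195·8.75) = 0.05978 K/W
  R_common brick = L/(kA) = 0.0876/(0.758·8.75) = 0.01321 K/W
ΣR = 0.01637 + 0.05978 + 0.01321 = 0.08936 K/W
Q = ΔT/ΣR = (20.4 °C − -9.93 °C)/0.08936 = 339.4 W
From the inner boundary to the plaster/gypsum board interface, ΣR_partial = 0.01637 K/W.
T_interface = T_in − Q·ΣR_partial = 20.4 °C − (339.4)(0.01637) = 14.8 °C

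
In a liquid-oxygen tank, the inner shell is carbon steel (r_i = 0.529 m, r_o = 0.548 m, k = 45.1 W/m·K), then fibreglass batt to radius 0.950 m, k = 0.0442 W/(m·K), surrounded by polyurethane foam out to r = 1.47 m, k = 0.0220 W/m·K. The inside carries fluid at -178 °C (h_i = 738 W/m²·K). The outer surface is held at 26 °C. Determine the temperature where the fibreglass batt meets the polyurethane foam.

Series thermal resistances, inner to outer:
  R_conv,in = 1/(4πr²h) = 1/(4π·0.529²·738) = 3.853×10^-4 K/W
  R_carbon steel = (1/0.529 − 1/0.548)/(4πk) = 0.06554/(4π·45.1) = 1.156×10^-4 K/W
  R_fibreglass batt = (1/0.548 − 1/0.950)/(4πk) = 0.7722/(4π·0.0442) = 1.390 K/W
  R_polyurethane foam = (1/0.950 − 1/1.47)/(4πk) = 0.3724/(4π·0.0220) = 1.347 K/W
ΣR = 3.853×10^-4 + 1.156×10^-4 + 1.390 + 1.347 = 2.738 K/W
Q = ΔT/ΣR = (-178 °C − 26 °C)/2.738 = -74.51 W
From the inner boundary to the fibreglass batt/polyurethane foam interface, ΣR_partial = 1.391 K/W.
T_interface = T_in − Q·ΣR_partial = -178 °C − (-74.51)(1.391) = -74.4 °C

T = -74.4 °C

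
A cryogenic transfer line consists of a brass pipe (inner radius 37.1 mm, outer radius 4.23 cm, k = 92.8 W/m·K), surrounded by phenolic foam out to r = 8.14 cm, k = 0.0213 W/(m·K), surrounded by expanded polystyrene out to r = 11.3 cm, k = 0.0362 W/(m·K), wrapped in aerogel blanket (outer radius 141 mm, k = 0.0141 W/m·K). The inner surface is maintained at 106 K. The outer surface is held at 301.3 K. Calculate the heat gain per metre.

Q' = 22.1 W/m

Resistance network (inner→outer):
  R'_brass = ln(0.0423/0.0371)/(2πk) = 0.1312/(2π·92.8) = 2.250×10^-4 m·K/W
  R'_phenolic foam = ln(0.0814/0.0423)/(2πk) = 0.6546/(2π·0.0213) = 4.891 m·K/W
  R'_expanded polystyrene = ln(0.113/0.0814)/(2πk) = 0.3280/(2π·0.0362) = 1.442 m·K/W
  R'_aerogel blanket = ln(0.141/0.113)/(2πk) = 0.2214/(2π·0.0141) = 2.499 m·K/W
ΣR = 2.250×10^-4 + 4.891 + 1.442 + 2.499 = 8.832 m·K/W
Q' = ΔT/ΣR = (106 K − 301.3 K)/8.832 = -22.1 W/m
(Negative Q' ⇒ heat flows inward; heat gain = 22.1 W/m.)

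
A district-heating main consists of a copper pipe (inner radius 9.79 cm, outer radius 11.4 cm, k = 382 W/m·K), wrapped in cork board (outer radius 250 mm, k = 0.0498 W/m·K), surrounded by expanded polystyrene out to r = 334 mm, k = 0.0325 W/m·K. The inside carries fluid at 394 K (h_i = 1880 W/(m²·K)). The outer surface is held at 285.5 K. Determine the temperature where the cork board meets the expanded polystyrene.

Treat each layer as a resistance in series:
  R'_conv,in = 1/(2πr h) = 1/(2π·0.0979·1880) = 8.647×10^-4 m·K/W
  R'_copper = ln(0.114/0.0979)/(2πk) = 0.1523/(2π·382) = 6.343×10^-5 m·K/W
  R'_cork board = ln(0.250/0.114)/(2πk) = 0.7853/(2π·0.0498) = 2.510 m·K/W
  R'_expanded polystyrene = ln(0.334/0.250)/(2πk) = 0.2897/(2π·0.0325) = 1.419 m·K/W
ΣR = 8.647×10^-4 + 6.343×10^-5 + 2.510 + 1.419 = 3.930 m·K/W
Q' = ΔT/ΣR = (394 K − 285.5 K)/3.930 = 27.61 W/m
From the inner boundary to the cork board/expanded polystyrene interface, ΣR_partial = 2.511 m·K/W.
T_interface = T_in − Q'·ΣR_partial = 394 K − (27.61)(2.511) = 324.7 K

T = 324.7 K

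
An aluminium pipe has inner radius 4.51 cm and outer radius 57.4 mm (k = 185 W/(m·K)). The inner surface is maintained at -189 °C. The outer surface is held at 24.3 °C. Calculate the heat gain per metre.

Q' = 2πk·ΔT/ln(r₂/r₁) = 2π × 185 × 213.3 / ln(0.0574/0.0451) = 1.03×10^6 W/m

Q' = 1.03×10^6 W/m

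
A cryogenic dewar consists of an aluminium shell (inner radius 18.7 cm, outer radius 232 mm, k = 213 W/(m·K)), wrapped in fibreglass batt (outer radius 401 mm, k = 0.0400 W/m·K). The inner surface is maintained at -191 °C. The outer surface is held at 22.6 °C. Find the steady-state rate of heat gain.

Resistance network (inner→outer):
  R_aluminium = (1/0.187 − 1/0.232)/(4πk) = 1.037/(4π·213) = 3.875×10^-4 K/W
  R_fibreglass batt = (1/0.232 − 1/0.401)/(4πk) = 1.817/(4π·0.0400) = 3.614 K/W
ΣR = 3.875×10^-4 + 3.614 = 3.614 K/W
Q = ΔT/ΣR = (-191 °C − 22.6 °C)/3.614 = -59.1 W
(Negative Q ⇒ heat flows inward; heat gain = 59.1 W.)

Q = 59.1 W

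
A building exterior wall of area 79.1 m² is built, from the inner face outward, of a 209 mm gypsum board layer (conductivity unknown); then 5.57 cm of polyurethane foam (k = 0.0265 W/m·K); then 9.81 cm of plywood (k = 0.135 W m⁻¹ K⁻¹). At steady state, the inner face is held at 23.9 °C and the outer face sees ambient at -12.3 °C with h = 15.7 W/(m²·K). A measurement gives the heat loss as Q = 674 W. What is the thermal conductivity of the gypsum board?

ΣR = ΔT/Q = |23.9 − -12.3|/674 = 0.05371 K/W
Known resistances:
  R_polyurethane foam = L/(kA) = 0.0557/(0.0265·79.1) = 0.02657 K/W
  R_plywood = L/(kA) = 0.0981/(0.135·79.1) = 0.009187 K/W
  R_conv,out = 1/(hA) = 1/(15.7·79.1) = 8.052×10^-4 K/W
R_gypsum board = ΣR − ΣR_known = 0.05371 − 0.03656 = 0.01715 K/W
L/(kA) = 0.01715 ⇒ k = 0.209/(0.01715·79.1) = 0.154 W/m·K

k = 0.154 W/m·K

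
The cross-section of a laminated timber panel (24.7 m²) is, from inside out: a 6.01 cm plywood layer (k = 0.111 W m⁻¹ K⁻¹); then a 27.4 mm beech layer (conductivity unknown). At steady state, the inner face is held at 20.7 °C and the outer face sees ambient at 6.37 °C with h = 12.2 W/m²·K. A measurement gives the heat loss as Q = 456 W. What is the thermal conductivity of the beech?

ΣR = ΔT/Q = |20.7 − 6.37|/456 = 0.03143 K/W
Known resistances:
  R_plywood = L/(kA) = 0.0601/(0.111·24.7) = 0.02192 K/W
  R_conv,out = 1/(hA) = 1/(12.2·24.7) = 0.003319 K/W
R_beech = ΣR − ΣR_known = 0.03143 − 0.02524 = 0.006190 K/W
L/(kA) = 0.006190 ⇒ k = 0.0274/(0.006190·24.7) = 0.179 W/m·K

k = 0.179 W/m·K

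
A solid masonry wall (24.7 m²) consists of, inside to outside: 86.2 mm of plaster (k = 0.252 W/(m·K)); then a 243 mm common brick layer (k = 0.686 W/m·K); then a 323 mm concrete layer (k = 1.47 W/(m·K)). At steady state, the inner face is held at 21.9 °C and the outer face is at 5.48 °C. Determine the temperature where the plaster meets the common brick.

T = 15.8 °C

Series thermal resistances, inner to outer:
  R_plaster = L/(kA) = 0.0862/(0.252·24.7) = 0.01385 K/W
  R_common brick = L/(kA) = 0.243/(0.686·24.7) = 0.01434 K/W
  R_concrete = L/(kA) = 0.323/(1.47·24.7) = 0.008896 K/W
ΣR = 0.01385 + 0.01434 + 0.008896 = 0.03709 K/W
Q = ΔT/ΣR = (21.9 °C − 5.48 °C)/0.03709 = 442.7 W
From the inner boundary to the plaster/common brick interface, ΣR_partial = 0.01385 K/W.
T_interface = T_in − Q·ΣR_partial = 21.9 °C − (442.7)(0.01385) = 15.8 °C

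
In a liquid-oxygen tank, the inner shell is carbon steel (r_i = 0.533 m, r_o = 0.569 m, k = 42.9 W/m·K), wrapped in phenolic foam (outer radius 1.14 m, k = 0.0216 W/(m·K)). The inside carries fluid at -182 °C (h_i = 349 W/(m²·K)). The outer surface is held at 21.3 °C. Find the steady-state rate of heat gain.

Treat each layer as a resistance in series:
  R_conv,in = 1/(4πr²h) = 1/(4π·0.533²·349) = 8.026×10^-4 K/W
  R_carbon steel = (1/0.533 − 1/0.569)/(4πk) = 0.1187/(4π·42.9) = 2.202×10^-4 K/W
  R_phenolic foam = (1/0.569 − 1/1.14)/(4πk) = 0.8803/(4π·0.0216) = 3.243 K/W
ΣR = 8.026×10^-4 + 2.202×10^-4 + 3.243 = 3.244 K/W
Q = ΔT/ΣR = (-182 °C − 21.3 °C)/3.244 = -62.7 W
(Negative Q ⇒ heat flows inward; heat gain = 62.7 W.)

Q = 62.7 W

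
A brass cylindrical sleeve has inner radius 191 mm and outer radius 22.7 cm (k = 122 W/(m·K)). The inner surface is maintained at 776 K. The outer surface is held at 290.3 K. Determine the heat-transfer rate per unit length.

Q' = 2.16×10^6 W/m

Q' = 2πk·ΔT/ln(r₂/r₁) = 2π × 122 × 485.7 / ln(0.227/0.191) = 2.16×10^6 W/m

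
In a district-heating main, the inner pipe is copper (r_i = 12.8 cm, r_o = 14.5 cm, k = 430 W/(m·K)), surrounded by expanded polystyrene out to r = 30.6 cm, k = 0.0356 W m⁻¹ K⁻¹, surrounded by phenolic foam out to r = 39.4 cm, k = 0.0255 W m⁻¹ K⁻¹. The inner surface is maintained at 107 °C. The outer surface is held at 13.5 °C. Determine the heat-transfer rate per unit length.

Series thermal resistances, inner to outer:
  R'_copper = ln(0.145/0.128)/(2πk) = 0.1247/(2π·430) = 4.616×10^-5 m·K/W
  R'_expanded polystyrene = ln(0.306/0.145)/(2πk) = 0.7469/(2π·0.0356) = 3.339 m·K/W
  R'_phenolic foam = ln(0.394/0.306)/(2πk) = 0.2528/(2π·0.0255) = 1.578 m·K/W
ΣR = 4.616×10^-5 + 3.339 + 1.578 = 4.917 m·K/W
Q' = ΔT/ΣR = (107 °C − 13.5 °C)/4.917 = 19.0 W/m

Q' = 19.0 W/m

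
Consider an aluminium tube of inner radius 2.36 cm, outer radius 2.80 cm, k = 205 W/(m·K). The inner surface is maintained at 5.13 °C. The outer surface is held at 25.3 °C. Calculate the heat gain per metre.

Q' = 152 kW/m

Q' = 2πk·ΔT/ln(r₂/r₁) = 2π × 205 × 20.17 / ln(0.0280/0.0236) = 1.52×10^5 W/m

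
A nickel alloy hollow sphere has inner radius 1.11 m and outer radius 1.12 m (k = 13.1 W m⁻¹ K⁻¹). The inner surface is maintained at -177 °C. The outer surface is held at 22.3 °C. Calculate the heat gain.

Q = 4πk·ΔT/(1/r₁ − 1/r₂) = 4π × 13.1 × 199.3 / (1/1.11 − 1/1.12) = 4.08×10^6 W

Q = 4080 kW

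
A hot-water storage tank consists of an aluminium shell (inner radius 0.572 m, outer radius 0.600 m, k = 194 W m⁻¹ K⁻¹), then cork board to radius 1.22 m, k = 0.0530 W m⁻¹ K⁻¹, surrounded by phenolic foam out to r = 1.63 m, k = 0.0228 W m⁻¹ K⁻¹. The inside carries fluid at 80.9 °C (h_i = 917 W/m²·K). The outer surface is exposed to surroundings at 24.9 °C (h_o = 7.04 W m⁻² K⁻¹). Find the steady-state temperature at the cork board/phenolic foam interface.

T = 45.2 °C

Series thermal resistances, inner to outer:
  R_conv,in = 1/(4πr²h) = 1/(4π·0.572²·917) = 2.652×10^-4 K/W
  R_aluminium = (1/0.572 − 1/0.600)/(4πk) = 0.08159/(4π·194) = 3.347×10^-5 K/W
  R_cork board = (1/0.600 − 1/1.22)/(4πk) = 0.8470/(4π·0.0530) = 1.272 K/W
  R_phenolic foam = (1/1.22 − 1/1.63)/(4πk) = 0.2062/(4π·0.0228) = 0.7196 K/W
  R_conv,out = 1/(4πr²h) = 1/(4π·1.63²·7.04) = 0.004254 K/W
ΣR = 2.652×10^-4 + 3.347×10^-5 + 1.272 + 0.7196 + 0.004254 = 1.996 K/W
Q = ΔT/ΣR = (80.9 °C − 24.9 °C)/1.996 = 28.06 W
From the inner boundary to the cork board/phenolic foam interface, ΣR_partial = 1.272 K/W.
T_interface = T_in − Q·ΣR_partial = 80.9 °C − (28.06)(1.272) = 45.2 °C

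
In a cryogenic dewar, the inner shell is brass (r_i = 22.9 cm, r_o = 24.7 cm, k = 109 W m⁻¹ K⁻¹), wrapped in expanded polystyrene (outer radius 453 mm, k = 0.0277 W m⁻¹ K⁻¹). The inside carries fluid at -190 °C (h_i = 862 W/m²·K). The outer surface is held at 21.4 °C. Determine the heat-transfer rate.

Q = 40.0 W

Resistance network (inner→outer):
  R_conv,in = 1/(4πr²h) = 1/(4π·0.229²·862) = 0.001760 K/W
  R_brass = (1/0.229 − 1/0.247)/(4πk) = 0.3182/(4π·109) = 2.323×10^-4 K/W
  R_expanded polystyrene = (1/0.247 − 1/0.453)/(4πk) = 1.841/(4π·0.0277) = 5.289 K/W
ΣR = 0.001760 + 2.323×10^-4 + 5.289 = 5.291 K/W
Q = ΔT/ΣR = (-190 °C − 21.4 °C)/5.291 = -40.0 W
(Negative Q ⇒ heat flows inward; heat gain = 40.0 W.)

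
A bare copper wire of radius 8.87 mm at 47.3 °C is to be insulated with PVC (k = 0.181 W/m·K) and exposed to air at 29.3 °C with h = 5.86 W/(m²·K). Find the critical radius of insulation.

r_cr = 3.09 cm

For a cylinder, r_cr = k_ins/h = 0.181/5.86 = 0.0309 m = 3.09 cm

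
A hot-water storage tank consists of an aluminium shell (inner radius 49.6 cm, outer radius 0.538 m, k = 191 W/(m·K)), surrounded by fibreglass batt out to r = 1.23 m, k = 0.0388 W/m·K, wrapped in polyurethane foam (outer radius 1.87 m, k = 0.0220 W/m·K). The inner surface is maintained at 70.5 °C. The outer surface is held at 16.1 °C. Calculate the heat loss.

Q = 17.3 W

Series thermal resistances, inner to outer:
  R_aluminium = (1/0.496 − 1/0.538)/(4πk) = 0.1574/(4π·191) = 6.558×10^-5 K/W
  R_fibreglass batt = (1/0.538 − 1/1.23)/(4πk) = 1.046/(4π·0.0388) = 2.145 K/W
  R_polyurethane foam = (1/1.23 − 1/1.87)/(4πk) = 0.2782/(4π·0.0220) = 1.006 K/W
ΣR = 6.558×10^-5 + 2.145 + 1.006 = 3.151 K/W
Q = ΔT/ΣR = (70.5 °C − 16.1 °C)/3.151 = 17.3 W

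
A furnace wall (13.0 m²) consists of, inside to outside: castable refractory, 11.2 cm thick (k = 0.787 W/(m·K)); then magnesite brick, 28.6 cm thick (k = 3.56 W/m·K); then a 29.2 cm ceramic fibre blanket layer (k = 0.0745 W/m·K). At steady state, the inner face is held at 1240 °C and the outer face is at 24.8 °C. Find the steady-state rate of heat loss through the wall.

Treat each layer as a resistance in series:
  R_castable refractory = L/(kA) = 0.112/(0.787·13.0) = 0.01095 K/W
  R_magnesite brick = L/(kA) = 0.286/(3.56·13.0) = 0.006180 K/W
  R_ceramic fibre blanket = L/(kA) = 0.292/(0.0745·13.0) = 0.3015 K/W
ΣR = 0.01095 + 0.006180 + 0.3015 = 0.3186 K/W
Q = ΔT/ΣR = (1240 °C − 24.8 °C)/0.3186 = 3810 W

Q = 3.81 kW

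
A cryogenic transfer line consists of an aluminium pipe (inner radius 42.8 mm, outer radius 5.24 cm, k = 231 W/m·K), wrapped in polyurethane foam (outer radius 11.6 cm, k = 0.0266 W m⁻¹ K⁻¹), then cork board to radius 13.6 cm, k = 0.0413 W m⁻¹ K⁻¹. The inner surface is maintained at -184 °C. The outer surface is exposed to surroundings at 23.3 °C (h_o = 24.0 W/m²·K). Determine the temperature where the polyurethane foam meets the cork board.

T = -2.0 °C

Resistance network (inner→outer):
  R'_aluminium = ln(0.0524/0.0428)/(2πk) = 0.2024/(2π·231) = 1.394×10^-4 m·K/W
  R'_polyurethane foam = ln(0.116/0.0524)/(2πk) = 0.7947/(2π·0.0266) = 4.755 m·K/W
  R'_cork board = ln(0.136/0.116)/(2πk) = 0.1591/(2π·0.0413) = 0.6130 m·K/W
  R'_conv,out = 1/(2πr h) = 1/(2π·0.136·24.0) = 0.04876 m·K/W
ΣR = 1.394×10^-4 + 4.755 + 0.6130 + 0.04876 = 5.417 m·K/W
Q' = ΔT/ΣR = (-184 °C − 23.3 °C)/5.417 = -38.27 W/m
From the inner boundary to the polyurethane foam/cork board interface, ΣR_partial = 4.755 m·K/W.
T_interface = T_in − Q'·ΣR_partial = -184 °C − (-38.27)(4.755) = -2.0 °C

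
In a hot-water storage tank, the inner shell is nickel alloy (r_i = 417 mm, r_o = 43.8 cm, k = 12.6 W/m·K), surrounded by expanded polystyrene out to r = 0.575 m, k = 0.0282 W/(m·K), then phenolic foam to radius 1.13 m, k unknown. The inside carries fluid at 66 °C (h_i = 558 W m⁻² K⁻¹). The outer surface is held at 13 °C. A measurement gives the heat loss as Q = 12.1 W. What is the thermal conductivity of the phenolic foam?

ΣR = ΔT/Q = |66 − 13|/12.1 = 4.380 K/W
Known resistances:
  R_conv,in = 1/(4πr²h) = 1/(4π·0.417²·558) = 8.201×10^-4 K/W
  R_nickel alloy = (1/0.417 − 1/0.438)/(4πk) = 0.1150/(4π·12.6) = 7.262×10^-4 K/W
  R_expanded polystyrene = (1/0.438 − 1/0.575)/(4πk) = 0.5440/(4π·0.0282) = 1.535 K/W
R_phenolic foam = ΣR − ΣR_known = 4.380 − 1.537 = 2.843 K/W
(1/r₁−1/r₂)/(4πk) = 2.843 ⇒ k = 0.8542/(4π·2.843) = 0.0239 W/m·K

k = 0.0239 W/m·K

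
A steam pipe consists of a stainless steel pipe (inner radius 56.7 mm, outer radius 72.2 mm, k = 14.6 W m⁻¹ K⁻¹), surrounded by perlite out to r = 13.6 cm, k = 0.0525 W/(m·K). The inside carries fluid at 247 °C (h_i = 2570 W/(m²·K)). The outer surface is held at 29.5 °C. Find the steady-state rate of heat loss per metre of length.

Treat each layer as a resistance in series:
  R'_conv,in = 1/(2πr h) = 1/(2π·0.0567·2570) = 0.001092 m·K/W
  R'_stainless steel = ln(0.0722/0.0567)/(2πk) = 0.2417/(2π·14.6) = 0.002634 m·K/W
  R'_perlite = ln(0.136/0.0722)/(2πk) = 0.6332/(2π·0.0525) = 1.920 m·K/W
ΣR = 0.001092 + 0.002634 + 1.920 = 1.924 m·K/W
Q' = ΔT/ΣR = (247 °C − 29.5 °C)/1.924 = 113 W/m

Q' = 113 W/m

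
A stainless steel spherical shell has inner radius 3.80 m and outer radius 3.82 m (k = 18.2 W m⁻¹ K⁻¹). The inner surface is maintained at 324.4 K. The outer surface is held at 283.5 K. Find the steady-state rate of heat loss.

Q = 6790 kW

Q = 4πk·ΔT/(1/r₁ − 1/r₂) = 4π × 18.2 × 40.9 / (1/3.80 − 1/3.82) = 6.79×10^6 W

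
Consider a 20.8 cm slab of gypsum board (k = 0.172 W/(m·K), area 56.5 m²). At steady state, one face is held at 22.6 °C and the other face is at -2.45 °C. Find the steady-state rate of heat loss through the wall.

Q = kA·ΔT/L = 0.172 × 56.5 × |22.6 °C − -2.45 °C| / 0.208 = 1170 W

Q = 1170 W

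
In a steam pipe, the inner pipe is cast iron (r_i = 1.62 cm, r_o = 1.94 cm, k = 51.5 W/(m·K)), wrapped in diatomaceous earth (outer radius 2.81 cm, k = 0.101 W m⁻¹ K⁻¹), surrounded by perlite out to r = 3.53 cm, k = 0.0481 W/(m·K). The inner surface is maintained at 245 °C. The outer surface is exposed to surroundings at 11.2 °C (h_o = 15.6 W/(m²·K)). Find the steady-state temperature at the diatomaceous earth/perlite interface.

Treat each layer as a resistance in series:
  R'_cast iron = ln(0.0194/0.0162)/(2πk) = 0.1803/(2π·51.5) = 5.571×10^-4 m·K/W
  R'_diatomaceous earth = ln(0.0281/0.0194)/(2πk) = 0.3705/(2π·0.101) = 0.5838 m·K/W
  R'_perlite = ln(0.0353/0.0281)/(2πk) = 0.2281/(2π·0.0481) = 0.7548 m·K/W
  R'_conv,out = 1/(2πr h) = 1/(2π·0.0353·15.6) = 0.2890 m·K/W
ΣR = 5.571×10^-4 + 0.5838 + 0.7548 + 0.2890 = 1.628 m·K/W
Q' = ΔT/ΣR = (245 °C − 11.2 °C)/1.628 = 143.6 W/m
From the inner boundary to the diatomaceous earth/perlite interface, ΣR_partial = 0.5844 m·K/W.
T_interface = T_in − Q'·ΣR_partial = 245 °C − (143.6)(0.5844) = 161 °C

T = 161 °C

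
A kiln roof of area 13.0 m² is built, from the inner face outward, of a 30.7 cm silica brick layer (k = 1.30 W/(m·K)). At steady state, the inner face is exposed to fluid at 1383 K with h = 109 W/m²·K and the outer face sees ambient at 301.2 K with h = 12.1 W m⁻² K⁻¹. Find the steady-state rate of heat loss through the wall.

Q = 42.9 kW

Treat each layer as a resistance in series:
  R_conv,in = 1/(hA) = 1/(109·13.0) = 7.057×10^-4 K/W
  R_silica brick = L/(kA) = 0.307/(1.30·13.0) = 0.01817 K/W
  R_conv,out = 1/(hA) = 1/(12.1·13.0) = 0.006357 K/W
ΣR = 7.057×10^-4 + 0.01817 + 0.006357 = 0.02523 K/W
Q = ΔT/ΣR = (1383 K − 301.2 K)/0.02523 = 42900 W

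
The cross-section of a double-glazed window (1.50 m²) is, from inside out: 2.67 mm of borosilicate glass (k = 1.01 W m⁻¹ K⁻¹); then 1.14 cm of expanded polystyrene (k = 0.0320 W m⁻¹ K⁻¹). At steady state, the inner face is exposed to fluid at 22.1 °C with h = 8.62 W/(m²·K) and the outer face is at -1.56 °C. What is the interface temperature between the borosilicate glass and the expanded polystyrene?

T = 16.2 °C

Resistance network (inner→outer):
  R_conv,in = 1/(hA) = 1/(8.62·1.50) = 0.07734 K/W
  R_borosilicate glass = L/(kA) = 0.00267/(1.01·1.50) = 0.001762 K/W
  R_expanded polystyrene = L/(kA) = 0.0114/(0.0320·1.50) = 0.2375 K/W
ΣR = 0.07734 + 0.001762 + 0.2375 = 0.3166 K/W
Q = ΔT/ΣR = (22.1 °C − -1.56 °C)/0.3166 = 74.73 W
From the inner boundary to the borosilicate glass/expanded polystyrene interface, ΣR_partial = 0.07910 K/W.
T_interface = T_in − Q·ΣR_partial = 22.1 °C − (74.73)(0.07910) = 16.2 °C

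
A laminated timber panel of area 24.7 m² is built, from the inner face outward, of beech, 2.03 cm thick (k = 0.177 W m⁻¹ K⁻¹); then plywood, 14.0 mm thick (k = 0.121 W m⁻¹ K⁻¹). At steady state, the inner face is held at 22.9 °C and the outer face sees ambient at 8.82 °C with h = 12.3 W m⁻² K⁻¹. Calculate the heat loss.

Series thermal resistances, inner to outer:
  R_beech = L/(kA) = 0.0203/(0.177·24.7) = 0.004643 K/W
  R_plywood = L/(kA) = 0.0140/(0.121·24.7) = 0.004684 K/W
  R_conv,out = 1/(hA) = 1/(12.3·24.7) = 0.003292 K/W
ΣR = 0.004643 + 0.004684 + 0.003292 = 0.01262 K/W
Q = ΔT/ΣR = (22.9 °C − 8.82 °C)/0.01262 = 1120 W

Q = 1120 W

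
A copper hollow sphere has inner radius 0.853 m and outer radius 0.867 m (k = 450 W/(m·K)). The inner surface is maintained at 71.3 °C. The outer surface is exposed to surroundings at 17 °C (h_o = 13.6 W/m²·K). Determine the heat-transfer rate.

Resistance network (inner→outer):
  R_copper = (1/0.853 − 1/0.867)/(4πk) = 0.01893/(4π·450) = 3.348×10^-6 K/W
  R_conv,out = 1/(4πr²h) = 1/(4π·0.867²·13.6) = 0.007784 K/W
ΣR = 3.348×10^-6 + 0.007784 = 0.007787 K/W
Q = ΔT/ΣR = (71.3 °C − 17 °C)/0.007787 = 6970 W

Q = 6.97 kW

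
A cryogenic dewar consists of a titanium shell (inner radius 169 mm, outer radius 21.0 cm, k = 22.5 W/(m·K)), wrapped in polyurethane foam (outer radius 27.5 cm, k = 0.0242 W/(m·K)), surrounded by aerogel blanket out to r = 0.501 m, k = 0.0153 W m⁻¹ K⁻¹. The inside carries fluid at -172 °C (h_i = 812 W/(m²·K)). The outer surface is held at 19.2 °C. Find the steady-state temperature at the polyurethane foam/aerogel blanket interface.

T = -114 °C

Series thermal resistances, inner to outer:
  R_conv,in = 1/(4πr²h) = 1/(4π·0.169²·812) = 0.003431 K/W
  R_titanium = (1/0.169 − 1/0.210)/(4πk) = 1.155/(4π·22.5) = 0.004086 K/W
  R_polyurethane foam = (1/0.210 − 1/0.275)/(4πk) = 1.126/(4π·0.0242) = 3.701 K/W
  R_aerogel blanket = (1/0.275 − 1/0.501)/(4πk) = 1.640/(4π·0.0153) = 8.532 K/W
ΣR = 0.003431 + 0.004086 + 3.701 + 8.532 = 12.24 K/W
Q = ΔT/ΣR = (-172 °C − 19.2 °C)/12.24 = -15.62 W
From the inner boundary to the polyurethane foam/aerogel blanket interface, ΣR_partial = 3.709 K/W.
T_interface = T_in − Q·ΣR_partial = -172 °C − (-15.62)(3.709) = -114 °C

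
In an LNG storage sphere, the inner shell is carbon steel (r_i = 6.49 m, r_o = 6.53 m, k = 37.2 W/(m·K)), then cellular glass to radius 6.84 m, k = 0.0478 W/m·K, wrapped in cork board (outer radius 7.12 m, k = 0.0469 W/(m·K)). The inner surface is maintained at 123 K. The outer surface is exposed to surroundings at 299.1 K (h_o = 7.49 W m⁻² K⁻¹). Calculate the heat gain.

Series thermal resistances, inner to outer:
  R_carbon steel = (1/6.49 − 1/6.53)/(4πk) = 9.438×10^-4/(4π·37.2) = 2.019×10^-6 K/W
  R_cellular glass = (1/6.53 − 1/6.84)/(4πk) = 0.006941/(4π·0.0478) = 0.01155 K/W
  R_cork board = (1/6.84 − 1/7.12)/(4πk) = 0.005749/(4π·0.0469) = 0.009755 K/W
  R_conv,out = 1/(4πr²h) = 1/(4π·7.12²·7.49) = 2.096×10^-4 K/W
ΣR = 2.019×10^-6 + 0.01155 + 0.009755 + 2.096×10^-4 = 0.02152 K/W
Q = ΔT/ΣR = (123 K − 299.1 K)/0.02152 = -8180 W
(Negative Q ⇒ heat flows inward; heat gain = 8180 W.)

Q = 8180 W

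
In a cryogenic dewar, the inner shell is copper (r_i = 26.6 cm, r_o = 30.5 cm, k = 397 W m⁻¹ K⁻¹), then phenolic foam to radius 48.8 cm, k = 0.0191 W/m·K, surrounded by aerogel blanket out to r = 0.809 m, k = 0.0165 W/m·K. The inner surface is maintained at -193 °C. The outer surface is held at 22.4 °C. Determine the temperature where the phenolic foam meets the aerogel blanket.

T = -71.0 °C

Resistance network (inner→outer):
  R_copper = (1/0.266 − 1/0.305)/(4πk) = 0.4807/(4π·397) = 9.636×10^-5 K/W
  R_phenolic foam = (1/0.305 − 1/0.488)/(4πk) = 1.230/(4π·0.0191) = 5.123 K/W
  R_aerogel blanket = (1/0.488 − 1/0.809)/(4πk) = 0.8131/(4π·0.0165) = 3.921 K/W
ΣR = 9.636×10^-5 + 5.123 + 3.921 = 9.044 K/W
Q = ΔT/ΣR = (-193 °C − 22.4 °C)/9.044 = -23.82 W
From the inner boundary to the phenolic foam/aerogel blanket interface, ΣR_partial = 5.123 K/W.
T_interface = T_in − Q·ΣR_partial = -193 °C − (-23.82)(5.123) = -71.0 °C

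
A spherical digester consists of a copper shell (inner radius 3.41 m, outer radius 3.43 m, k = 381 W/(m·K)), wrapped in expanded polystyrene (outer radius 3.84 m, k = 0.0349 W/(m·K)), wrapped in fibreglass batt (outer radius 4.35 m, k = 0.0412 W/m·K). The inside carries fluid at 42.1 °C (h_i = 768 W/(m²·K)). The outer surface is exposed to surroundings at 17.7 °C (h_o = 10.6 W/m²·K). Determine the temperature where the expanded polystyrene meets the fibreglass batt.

Treat each layer as a resistance in series:
  R_conv,in = 1/(4πr²h) = 1/(4π·3.41²·768) = 8.911×10^-6 K/W
  R_copper = (1/3.41 − 1/3.43)/(4πk) = 0.001710/(4π·381) = 3.571×10^-7 K/W
  R_expanded polystyrene = (1/3.43 − 1/3.84)/(4πk) = 0.03113/(4π·0.0349) = 0.07098 K/W
  R_fibreglass batt = (1/3.84 − 1/4.35)/(4πk) = 0.03053/(4π·0.0412) = 0.05897 K/W
  R_conv,out = 1/(4πr²h) = 1/(4π·4.35²·10.6) = 3.967×10^-4 K/W
ΣR = 8.911×10^-6 + 3.571×10^-7 + 0.07098 + 0.05897 + 3.967×10^-4 = 0.1304 K/W
Q = ΔT/ΣR = (42.1 °C − 17.7 °C)/0.1304 = 187.1 W
From the inner boundary to the expanded polystyrene/fibreglass batt interface, ΣR_partial = 0.07099 K/W.
T_interface = T_in − Q·ΣR_partial = 42.1 °C − (187.1)(0.07099) = 28.8 °C

T = 28.8 °C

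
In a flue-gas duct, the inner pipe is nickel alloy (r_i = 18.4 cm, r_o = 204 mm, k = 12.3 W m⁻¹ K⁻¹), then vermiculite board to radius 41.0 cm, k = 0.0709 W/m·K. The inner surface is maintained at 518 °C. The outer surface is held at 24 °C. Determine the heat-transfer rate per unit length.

Resistance network (inner→outer):
  R'_nickel alloy = ln(0.204/0.184)/(2πk) = 0.1032/(2π·12.3) = 0.001335 m·K/W
  R'_vermiculite board = ln(0.410/0.204)/(2πk) = 0.6980/(2π·0.0709) = 1.567 m·K/W
ΣR = 0.001335 + 1.567 = 1.568 m·K/W
Q' = ΔT/ΣR = (518 °C − 24 °C)/1.568 = 315 W/m

Q' = 315 W/m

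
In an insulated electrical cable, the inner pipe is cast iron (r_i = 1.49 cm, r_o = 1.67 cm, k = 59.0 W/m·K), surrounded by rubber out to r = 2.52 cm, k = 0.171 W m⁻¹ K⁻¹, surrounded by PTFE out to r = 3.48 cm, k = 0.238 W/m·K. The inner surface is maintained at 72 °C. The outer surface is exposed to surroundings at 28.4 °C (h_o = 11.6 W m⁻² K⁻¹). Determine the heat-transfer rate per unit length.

Resistance network (inner→outer):
  R'_cast iron = ln(0.0167/0.0149)/(2πk) = 0.1140/(2π·59.0) = 3.076×10^-4 m·K/W
  R'_rubber = ln(0.0252/0.0167)/(2πk) = 0.4114/(2π·0.171) = 0.3829 m·K/W
  R'_PTFE = ln(0.0348/0.0252)/(2πk) = 0.3228/(2π·0.238) = 0.2158 m·K/W
  R'_conv,out = 1/(2πr h) = 1/(2π·0.0348·11.6) = 0.3943 m·K/W
ΣR = 3.076×10^-4 + 0.3829 + 0.2158 + 0.3943 = 0.9933 m·K/W
Q' = ΔT/ΣR = (72 °C − 28.4 °C)/0.9933 = 43.9 W/m

Q' = 43.9 W/m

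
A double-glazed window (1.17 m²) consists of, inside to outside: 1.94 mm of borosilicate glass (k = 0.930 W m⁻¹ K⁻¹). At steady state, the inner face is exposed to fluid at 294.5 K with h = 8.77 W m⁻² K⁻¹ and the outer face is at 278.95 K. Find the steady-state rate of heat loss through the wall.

Treat each layer as a resistance in series:
  R_conv,in = 1/(hA) = 1/(8.77·1.17) = 0.09746 K/W
  R_borosilicate glass = L/(kA) = 0.00194/(0.930·1.17) = 0.001783 K/W
ΣR = 0.09746 + 0.001783 = 0.09924 K/W
Q = ΔT/ΣR = (294.5 K − 278.95 K)/0.09924 = 157 W

Q = 157 W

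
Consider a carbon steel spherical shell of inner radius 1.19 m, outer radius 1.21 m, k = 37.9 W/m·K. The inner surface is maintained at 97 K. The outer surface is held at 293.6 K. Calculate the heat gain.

Q = 6740 kW

Q = 4πk·ΔT/(1/r₁ − 1/r₂) = 4π × 37.9 × 196.6 / (1/1.19 − 1/1.21) = 6.74×10^6 W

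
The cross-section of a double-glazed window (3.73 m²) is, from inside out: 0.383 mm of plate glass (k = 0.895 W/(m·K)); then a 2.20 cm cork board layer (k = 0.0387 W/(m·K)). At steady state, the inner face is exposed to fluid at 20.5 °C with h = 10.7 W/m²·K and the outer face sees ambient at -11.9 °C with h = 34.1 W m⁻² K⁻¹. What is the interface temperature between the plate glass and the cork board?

T = 16.1 °C

Resistance network (inner→outer):
  R_conv,in = 1/(hA) = 1/(10.7·3.73) = 0.02506 K/W
  R_plate glass = L/(kA) = 3.83×10^-4/(0.895·3.73) = 1.147×10^-4 K/W
  R_cork board = L/(kA) = 0.0220/(0.0387·3.73) = 0.1524 K/W
  R_conv,out = 1/(hA) = 1/(34.1·3.73) = 0.007862 K/W
ΣR = 0.02506 + 1.147×10^-4 + 0.1524 + 0.007862 = 0.1854 K/W
Q = ΔT/ΣR = (20.5 °C − -11.9 °C)/0.1854 = 174.8 W
From the inner boundary to the plate glass/cork board interface, ΣR_partial = 0.02517 K/W.
T_interface = T_in − Q·ΣR_partial = 20.5 °C − (174.8)(0.02517) = 16.1 °C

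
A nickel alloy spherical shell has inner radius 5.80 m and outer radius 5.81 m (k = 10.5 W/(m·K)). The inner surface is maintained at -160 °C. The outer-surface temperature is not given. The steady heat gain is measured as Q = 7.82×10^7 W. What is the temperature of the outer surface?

T_out = 15.9 °C

Series resistances:
  R_nickel alloy = (1/5.80 − 1/5.81)/(4πk) = 2.968×10^-4/(4π·10.5) = 2.249×10^-6 K/W
ΣR = 2.249×10^-6 K/W
ΔT = Q·ΣR = 7.82×10^7 × 2.249×10^-6 = 175.9 K
Heat flows inward, so T_out = T_in + ΔT = -160 + 175.9 = 15.9 °C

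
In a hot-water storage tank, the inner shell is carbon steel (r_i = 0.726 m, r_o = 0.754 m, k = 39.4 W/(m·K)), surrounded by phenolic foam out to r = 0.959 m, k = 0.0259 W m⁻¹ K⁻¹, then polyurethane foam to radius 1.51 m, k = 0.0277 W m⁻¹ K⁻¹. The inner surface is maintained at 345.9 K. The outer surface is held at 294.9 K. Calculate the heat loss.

Series thermal resistances, inner to outer:
  R_carbon steel = (1/0.726 − 1/0.754)/(4πk) = 0.05115/(4π·39.4) = 1.033×10^-4 K/W
  R_phenolic foam = (1/0.754 − 1/0.959)/(4πk) = 0.2835/(4π·0.0259) = 0.8711 K/W
  R_polyurethane foam = (1/0.959 − 1/1.51)/(4πk) = 0.3805/(4π·0.0277) = 1.093 K/W
ΣR = 1.033×10^-4 + 0.8711 + 1.093 = 1.964 K/W
Q = ΔT/ΣR = (345.9 K − 294.9 K)/1.964 = 26.0 W

Q = 26.0 W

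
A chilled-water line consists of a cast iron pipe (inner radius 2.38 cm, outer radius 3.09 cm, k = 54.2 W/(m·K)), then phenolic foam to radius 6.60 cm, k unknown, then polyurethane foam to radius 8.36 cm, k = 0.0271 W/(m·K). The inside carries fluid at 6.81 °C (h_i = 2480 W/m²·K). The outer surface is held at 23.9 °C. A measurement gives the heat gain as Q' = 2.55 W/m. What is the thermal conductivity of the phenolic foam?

ΣR = ΔT/Q' = |6.81 − 23.9|/2.55 = 6.702 m·K/W
Known resistances:
  R'_conv,in = 1/(2πr h) = 1/(2π·0.0238·2480) = 0.002696 m·K/W
  R'_cast iron = ln(0.0309/0.0238)/(2πk) = 0.2611/(2π·54.2) = 7.666×10^-4 m·K/W
  R'_polyurethane foam = ln(0.0836/0.0660)/(2πk) = 0.2364/(2π·0.0271) = 1.388 m·K/W
R_phenolic foam = ΣR − ΣR_known = 6.702 − 1.391 = 5.311 m·K/W
ln(r₂/r₁)/(2πk) = 5.311 ⇒ k = 0.7589/(2π·5.311) = 0.0227 W/m·K

k = 0.0227 W/m·K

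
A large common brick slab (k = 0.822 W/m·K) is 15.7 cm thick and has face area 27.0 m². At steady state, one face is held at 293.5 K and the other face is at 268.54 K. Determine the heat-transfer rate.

Q = kA·ΔT/L = 0.822 × 27.0 × |293.5 K − 268.54 K| / 0.157 = 3530 W

Q = 3530 W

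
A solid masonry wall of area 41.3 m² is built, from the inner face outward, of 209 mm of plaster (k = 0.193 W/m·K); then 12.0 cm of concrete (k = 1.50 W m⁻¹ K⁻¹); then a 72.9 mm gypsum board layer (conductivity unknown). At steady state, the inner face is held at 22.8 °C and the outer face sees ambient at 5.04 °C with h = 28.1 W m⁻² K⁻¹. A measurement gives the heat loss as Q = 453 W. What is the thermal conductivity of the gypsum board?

ΣR = ΔT/Q = |22.8 − 5.04|/453 = 0.03921 K/W
Known resistances:
  R_plaster = L/(kA) = 0.209/(0.193·41.3) = 0.02622 K/W
  R_concrete = L/(kA) = 0.120/(1.50·41.3) = 0.001937 K/W
  R_conv,out = 1/(hA) = 1/(28.1·41.3) = 8.617×10^-4 K/W
R_gypsum board = ΣR − ΣR_known = 0.03921 − 0.02902 = 0.01019 K/W
L/(kA) = 0.01019 ⇒ k = 0.0729/(0.01019·41.3) = 0.173 W/m·K

k = 0.173 W/m·K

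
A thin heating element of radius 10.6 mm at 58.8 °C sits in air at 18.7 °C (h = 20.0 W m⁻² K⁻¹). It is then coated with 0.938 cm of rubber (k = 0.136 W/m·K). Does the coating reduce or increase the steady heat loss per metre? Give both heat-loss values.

Critical radius for a cylinder: r_cr = k/h = 0.00680 m = 0.680 cm.
Outer radius after coating: r₂ = 0.0106 + 0.00938 = 0.01998 m.
Since r₁ ≥ r_cr, any added insulation reduces the heat loss.
Bare: R = 1/(2πr₁h) = 0.7507 m·K/W; Q = 40.1/0.7507 = 53.4 W/m.
Coated: R = R_cond + R_conv = 1.140 m·K/W; Q = 40.1/1.140 = 35.2 W/m.

reduces: 53.4 → 35.2 W/m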